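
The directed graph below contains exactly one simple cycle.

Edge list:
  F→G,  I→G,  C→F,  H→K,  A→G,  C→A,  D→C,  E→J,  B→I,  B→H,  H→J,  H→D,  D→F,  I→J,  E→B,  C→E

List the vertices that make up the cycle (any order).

B, C, D, E, H

DFS with gray/black marking from B:
B gray
  H gray
    J gray
    J black
    K gray
    K black
    D gray
      F gray
        G gray
        G black
      F black
      C gray
        E gray
          E→B: B is gray → back edge
Back edge closes the cycle B → H → D → C → E → B; its vertices are {B, C, D, E, H}.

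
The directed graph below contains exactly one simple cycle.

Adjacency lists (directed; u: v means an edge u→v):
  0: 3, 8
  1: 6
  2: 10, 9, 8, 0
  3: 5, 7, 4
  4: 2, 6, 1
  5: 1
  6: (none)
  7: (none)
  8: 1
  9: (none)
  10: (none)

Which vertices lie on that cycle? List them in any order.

0, 2, 3, 4

DFS with gray/black marking from 2:
2 gray
  10 gray
  10 black
  9 gray
  9 black
  8 gray
    1 gray
      6 gray
      6 black
    1 black
  8 black
  0 gray
    3 gray
      5 gray
        5→1: 1 black — skip
      5 black
      7 gray
      7 black
      4 gray
        4→2: 2 is gray → back edge
Back edge closes the cycle 2 → 0 → 3 → 4 → 2; its vertices are {0, 2, 3, 4}.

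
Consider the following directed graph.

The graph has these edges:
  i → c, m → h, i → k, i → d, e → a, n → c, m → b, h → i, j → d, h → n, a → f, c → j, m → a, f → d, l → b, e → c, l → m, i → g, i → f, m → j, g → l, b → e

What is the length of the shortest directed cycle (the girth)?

For each vertex v, BFS finds the shortest path from v back to v.
The shortest such closed walk is h → i → g → l → m → h, length 5.

5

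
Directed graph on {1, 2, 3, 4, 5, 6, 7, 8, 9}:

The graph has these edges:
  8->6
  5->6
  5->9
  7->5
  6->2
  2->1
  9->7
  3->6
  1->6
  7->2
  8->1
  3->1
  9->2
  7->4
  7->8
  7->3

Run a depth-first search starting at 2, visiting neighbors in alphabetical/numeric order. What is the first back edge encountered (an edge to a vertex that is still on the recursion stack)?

6->2

DFS from 2 (visiting neighbors in alphabetical/numeric order); mark gray on enter, black on exit:
2 gray
  1 gray
    6 gray
      6→2: 2 is gray → back edge
First back edge: 6 → 2.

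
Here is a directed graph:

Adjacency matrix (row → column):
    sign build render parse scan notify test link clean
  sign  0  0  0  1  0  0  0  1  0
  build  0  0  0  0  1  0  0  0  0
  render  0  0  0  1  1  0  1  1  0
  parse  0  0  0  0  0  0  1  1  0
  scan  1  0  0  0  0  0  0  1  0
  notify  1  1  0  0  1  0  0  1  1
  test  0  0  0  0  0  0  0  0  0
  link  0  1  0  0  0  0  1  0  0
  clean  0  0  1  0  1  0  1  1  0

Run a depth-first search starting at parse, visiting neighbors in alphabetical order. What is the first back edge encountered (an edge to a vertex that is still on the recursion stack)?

DFS from parse (visiting neighbors in alphabetical order); mark gray on enter, black on exit:
parse gray
  link gray
    build gray
      scan gray
        scan→link: link is gray → back edge
First back edge: scan → link.

scan->link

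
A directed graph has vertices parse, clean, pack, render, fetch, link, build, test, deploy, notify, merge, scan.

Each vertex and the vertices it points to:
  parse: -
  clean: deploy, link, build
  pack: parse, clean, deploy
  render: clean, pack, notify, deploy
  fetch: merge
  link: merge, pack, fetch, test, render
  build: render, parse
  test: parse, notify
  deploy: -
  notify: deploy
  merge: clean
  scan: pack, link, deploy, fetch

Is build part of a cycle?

build is on a cycle iff build can reach itself via ≥1 edge.
build → render → clean → build — yes.

Yes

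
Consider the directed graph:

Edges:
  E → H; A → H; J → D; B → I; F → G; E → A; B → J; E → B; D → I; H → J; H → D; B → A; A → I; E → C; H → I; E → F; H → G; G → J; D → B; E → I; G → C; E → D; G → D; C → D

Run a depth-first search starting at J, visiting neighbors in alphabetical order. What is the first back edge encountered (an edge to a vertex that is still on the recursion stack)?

H->D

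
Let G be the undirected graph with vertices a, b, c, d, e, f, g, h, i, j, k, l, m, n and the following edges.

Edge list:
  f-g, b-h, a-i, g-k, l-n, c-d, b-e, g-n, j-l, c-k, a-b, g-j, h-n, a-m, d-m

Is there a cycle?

Yes

DFS, tracking each vertex's parent; an edge to a visited non-parent vertex closes a cycle.
Start from j:
visit j (parent –)
  visit l (parent j)
    l–j: parent, skip
    visit n (parent l)
      visit g (parent n)
        visit k (parent g)
          visit c (parent k)
            c–k: parent, skip
            visit d (parent c)
              visit m (parent d)
                m–d: parent, skip
                visit a (parent m)
                  visit b (parent a)
                    visit h (parent b)
                      h–n: n visited and ≠ parent → cycle
Cycle: n – g – k – c – d – m – a – b – h – n.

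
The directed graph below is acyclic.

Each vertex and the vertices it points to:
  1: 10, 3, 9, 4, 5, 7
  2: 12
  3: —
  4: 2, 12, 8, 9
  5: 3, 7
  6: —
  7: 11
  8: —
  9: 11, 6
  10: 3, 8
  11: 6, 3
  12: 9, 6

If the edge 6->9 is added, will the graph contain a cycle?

Yes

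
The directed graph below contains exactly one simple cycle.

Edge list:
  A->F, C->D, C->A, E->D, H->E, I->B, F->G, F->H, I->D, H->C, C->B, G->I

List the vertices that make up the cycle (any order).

A, C, F, H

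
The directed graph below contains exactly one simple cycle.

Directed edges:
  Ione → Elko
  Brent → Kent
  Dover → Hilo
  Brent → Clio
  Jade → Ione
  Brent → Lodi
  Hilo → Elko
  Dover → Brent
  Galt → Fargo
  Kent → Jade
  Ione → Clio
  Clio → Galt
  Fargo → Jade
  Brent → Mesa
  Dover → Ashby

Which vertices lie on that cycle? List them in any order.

Clio, Galt, Ione, Jade, Fargo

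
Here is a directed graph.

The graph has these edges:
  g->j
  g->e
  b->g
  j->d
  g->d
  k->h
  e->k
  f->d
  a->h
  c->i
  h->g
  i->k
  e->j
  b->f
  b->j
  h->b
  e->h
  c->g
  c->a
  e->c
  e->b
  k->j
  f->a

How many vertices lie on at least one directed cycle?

A vertex is on a directed cycle iff it belongs to a strongly connected component of size ≥ 2 (or has a self-loop).
The vertices on cycles are {a, b, c, e, f, g, h, i, k} — 9 in total.

9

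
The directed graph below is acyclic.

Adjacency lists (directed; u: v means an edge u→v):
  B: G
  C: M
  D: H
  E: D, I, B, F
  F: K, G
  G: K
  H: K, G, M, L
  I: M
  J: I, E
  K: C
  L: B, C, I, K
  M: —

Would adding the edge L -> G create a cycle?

No

Adding L→G creates a cycle iff G can already reach L.
Explore from G: no path reaches L. The graph stays acyclic.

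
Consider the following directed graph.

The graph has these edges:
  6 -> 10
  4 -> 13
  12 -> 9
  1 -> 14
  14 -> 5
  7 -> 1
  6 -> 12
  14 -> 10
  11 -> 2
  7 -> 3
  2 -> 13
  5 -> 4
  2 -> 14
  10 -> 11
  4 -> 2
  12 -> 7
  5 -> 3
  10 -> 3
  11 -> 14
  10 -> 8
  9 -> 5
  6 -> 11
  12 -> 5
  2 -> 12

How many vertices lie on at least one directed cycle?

A vertex is on a directed cycle iff it belongs to a strongly connected component of size ≥ 2 (or has a self-loop).
The vertices on cycles are {1, 2, 4, 5, 7, 9, 10, 11, 12, 14} — 10 in total.

10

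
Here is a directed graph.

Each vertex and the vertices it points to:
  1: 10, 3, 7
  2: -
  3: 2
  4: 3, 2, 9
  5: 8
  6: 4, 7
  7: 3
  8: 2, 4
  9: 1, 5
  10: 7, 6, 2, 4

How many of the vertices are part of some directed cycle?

7

A vertex is on a directed cycle iff it belongs to a strongly connected component of size ≥ 2 (or has a self-loop).
The vertices on cycles are {1, 4, 5, 6, 8, 9, 10} — 7 in total.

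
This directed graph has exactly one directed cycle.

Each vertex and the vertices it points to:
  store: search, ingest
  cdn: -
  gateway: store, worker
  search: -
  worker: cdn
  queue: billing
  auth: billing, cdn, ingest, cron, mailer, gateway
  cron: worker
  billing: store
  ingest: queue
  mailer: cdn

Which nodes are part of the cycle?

queue, store, ingest, billing

DFS with gray/black marking from billing:
billing gray
  store gray
    search gray
    search black
    ingest gray
      queue gray
        queue→billing: billing is gray → back edge
Back edge closes the cycle billing → store → ingest → queue → billing; its vertices are {queue, store, ingest, billing}.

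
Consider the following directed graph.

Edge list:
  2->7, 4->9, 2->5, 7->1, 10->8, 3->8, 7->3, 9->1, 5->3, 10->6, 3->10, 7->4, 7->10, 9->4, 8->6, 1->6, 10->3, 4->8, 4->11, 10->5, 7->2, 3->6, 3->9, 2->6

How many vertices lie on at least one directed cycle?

A vertex is on a directed cycle iff it belongs to a strongly connected component of size ≥ 2 (or has a self-loop).
The vertices on cycles are {2, 3, 4, 5, 7, 9, 10} — 7 in total.

7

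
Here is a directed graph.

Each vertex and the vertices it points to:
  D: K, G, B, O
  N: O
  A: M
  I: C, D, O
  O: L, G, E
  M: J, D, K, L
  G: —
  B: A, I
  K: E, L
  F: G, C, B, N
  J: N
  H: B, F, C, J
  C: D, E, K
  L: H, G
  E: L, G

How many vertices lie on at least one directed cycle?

14

A vertex is on a directed cycle iff it belongs to a strongly connected component of size ≥ 2 (or has a self-loop).
The vertices on cycles are {A, B, C, D, E, F, H, I, J, K, L, M, N, O} — 14 in total.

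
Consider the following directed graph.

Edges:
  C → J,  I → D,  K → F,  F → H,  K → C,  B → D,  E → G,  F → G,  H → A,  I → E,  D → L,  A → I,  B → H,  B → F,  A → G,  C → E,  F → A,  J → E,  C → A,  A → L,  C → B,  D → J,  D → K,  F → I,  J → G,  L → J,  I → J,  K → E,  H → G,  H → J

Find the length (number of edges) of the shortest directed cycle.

4

For each vertex v, BFS finds the shortest path from v back to v.
The shortest such closed walk is C → B → D → K → C, length 4.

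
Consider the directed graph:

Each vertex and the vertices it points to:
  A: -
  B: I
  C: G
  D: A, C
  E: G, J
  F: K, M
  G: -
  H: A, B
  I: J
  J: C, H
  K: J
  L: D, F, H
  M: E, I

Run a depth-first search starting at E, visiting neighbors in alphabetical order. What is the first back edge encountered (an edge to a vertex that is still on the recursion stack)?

DFS from E (visiting neighbors in alphabetical order); mark gray on enter, black on exit:
E gray
  G gray
  G black
  J gray
    C gray
      C→G: G black — skip
    C black
    H gray
      A gray
      A black
      B gray
        I gray
          I→J: J is gray → back edge
First back edge: I → J.

I→J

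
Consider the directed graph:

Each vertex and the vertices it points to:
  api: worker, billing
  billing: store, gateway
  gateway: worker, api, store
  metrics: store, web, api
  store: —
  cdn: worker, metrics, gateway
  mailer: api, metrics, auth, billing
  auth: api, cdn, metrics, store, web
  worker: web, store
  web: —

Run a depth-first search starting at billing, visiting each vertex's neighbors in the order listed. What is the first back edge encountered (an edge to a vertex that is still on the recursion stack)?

DFS from billing (visiting each vertex's neighbors in the order listed); mark gray on enter, black on exit:
billing gray
  store gray
  store black
  gateway gray
    worker gray
      web gray
      web black
      worker→store: store black — skip
    worker black
    api gray
      api→worker: worker black — skip
      api→billing: billing is gray → back edge
First back edge: api → billing.

api→billing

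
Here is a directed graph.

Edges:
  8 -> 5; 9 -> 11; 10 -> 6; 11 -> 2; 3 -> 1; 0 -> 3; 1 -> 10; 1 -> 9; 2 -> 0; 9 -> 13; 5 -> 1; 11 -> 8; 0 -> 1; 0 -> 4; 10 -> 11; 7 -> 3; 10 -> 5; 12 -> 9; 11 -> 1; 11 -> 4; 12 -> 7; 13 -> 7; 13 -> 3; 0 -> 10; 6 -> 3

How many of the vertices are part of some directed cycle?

12

A vertex is on a directed cycle iff it belongs to a strongly connected component of size ≥ 2 (or has a self-loop).
The vertices on cycles are {0, 1, 2, 3, 5, 6, 7, 8, 9, 10, 11, 13} — 12 in total.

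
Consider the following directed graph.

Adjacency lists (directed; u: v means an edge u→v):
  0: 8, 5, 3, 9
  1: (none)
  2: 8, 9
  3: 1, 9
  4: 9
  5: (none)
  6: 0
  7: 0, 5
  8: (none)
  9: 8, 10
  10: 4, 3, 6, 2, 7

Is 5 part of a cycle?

No

5 lies on a cycle iff there is a path from 5 back to itself.
Exploring from 5, it never reaches itself; equivalently, its strongly connected component is a singleton.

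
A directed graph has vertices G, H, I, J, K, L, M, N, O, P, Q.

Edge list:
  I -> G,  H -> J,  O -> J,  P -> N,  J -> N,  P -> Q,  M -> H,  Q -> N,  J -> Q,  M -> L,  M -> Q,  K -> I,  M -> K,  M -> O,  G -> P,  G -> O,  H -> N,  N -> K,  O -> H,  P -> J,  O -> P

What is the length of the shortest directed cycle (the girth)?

For each vertex v, BFS finds the shortest path from v back to v.
The shortest such closed walk is K → I → G → P → N → K, length 5.

5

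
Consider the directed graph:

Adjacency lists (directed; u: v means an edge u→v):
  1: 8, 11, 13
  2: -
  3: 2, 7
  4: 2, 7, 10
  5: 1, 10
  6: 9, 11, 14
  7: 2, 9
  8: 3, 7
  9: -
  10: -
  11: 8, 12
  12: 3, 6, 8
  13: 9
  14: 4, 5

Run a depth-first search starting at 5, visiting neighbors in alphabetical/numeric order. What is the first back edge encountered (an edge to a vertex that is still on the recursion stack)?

DFS from 5 (visiting neighbors in alphabetical/numeric order); mark gray on enter, black on exit:
5 gray
  1 gray
    8 gray
      3 gray
        2 gray
        2 black
        7 gray
          7→2: 2 black — skip
          9 gray
          9 black
        7 black
      3 black
      8→7: 7 black — skip
    8 black
    11 gray
      11→8: 8 black — skip
      12 gray
        12→3: 3 black — skip
        6 gray
          6→9: 9 black — skip
          6→11: 11 is gray → back edge
First back edge: 6 → 11.

6->11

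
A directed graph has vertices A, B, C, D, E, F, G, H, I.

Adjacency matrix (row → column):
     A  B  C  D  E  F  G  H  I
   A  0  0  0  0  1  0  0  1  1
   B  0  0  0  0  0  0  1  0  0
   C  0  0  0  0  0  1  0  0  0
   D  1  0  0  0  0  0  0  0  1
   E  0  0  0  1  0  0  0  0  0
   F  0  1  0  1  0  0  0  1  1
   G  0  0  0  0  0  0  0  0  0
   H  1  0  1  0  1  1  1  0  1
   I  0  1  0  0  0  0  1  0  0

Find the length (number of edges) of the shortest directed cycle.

For each vertex v, BFS finds the shortest path from v back to v.
The shortest such closed walk is H → F → H, length 2.

2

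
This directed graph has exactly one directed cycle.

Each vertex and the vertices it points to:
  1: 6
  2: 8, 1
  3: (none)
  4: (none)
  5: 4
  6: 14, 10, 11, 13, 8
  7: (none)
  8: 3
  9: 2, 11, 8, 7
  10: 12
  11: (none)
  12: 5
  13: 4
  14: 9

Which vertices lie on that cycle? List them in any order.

DFS with gray/black marking from 1:
1 gray
  6 gray
    14 gray
      9 gray
        2 gray
          8 gray
            3 gray
            3 black
          8 black
          2→1: 1 is gray → back edge
Back edge closes the cycle 1 → 6 → 14 → 9 → 2 → 1; its vertices are {1, 2, 6, 9, 14}.

1, 2, 6, 9, 14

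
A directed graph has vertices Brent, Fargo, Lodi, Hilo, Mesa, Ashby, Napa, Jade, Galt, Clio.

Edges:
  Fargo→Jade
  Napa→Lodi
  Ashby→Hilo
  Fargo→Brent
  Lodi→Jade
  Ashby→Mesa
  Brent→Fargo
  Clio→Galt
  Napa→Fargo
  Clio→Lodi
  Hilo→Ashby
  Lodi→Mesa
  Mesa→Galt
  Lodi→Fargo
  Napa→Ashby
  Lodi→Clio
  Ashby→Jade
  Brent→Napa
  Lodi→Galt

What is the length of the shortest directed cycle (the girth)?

For each vertex v, BFS finds the shortest path from v back to v.
The shortest such closed walk is Lodi → Clio → Lodi, length 2.

2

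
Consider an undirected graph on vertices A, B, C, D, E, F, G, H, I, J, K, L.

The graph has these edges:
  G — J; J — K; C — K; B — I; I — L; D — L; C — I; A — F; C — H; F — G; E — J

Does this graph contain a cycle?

No

DFS, tracking each vertex's parent; an edge to a visited non-parent vertex closes a cycle.
Start from E:
visit E (parent –)
  visit J (parent E)
    visit K (parent J)
      visit C (parent K)
        visit H (parent C)
          H–C: parent, skip
        C–K: parent, skip
        visit I (parent C)
          visit B (parent I)
            B–I: parent, skip
          I–C: parent, skip
          visit L (parent I)
            visit D (parent L)
              D–L: parent, skip
            L–I: parent, skip
      K–J: parent, skip
    J–E: parent, skip
    visit G (parent J)
      visit F (parent G)
        visit A (parent F)
          A–F: parent, skip
        F–G: parent, skip
      G–J: parent, skip
No non-parent visited neighbor found — the graph is a forest.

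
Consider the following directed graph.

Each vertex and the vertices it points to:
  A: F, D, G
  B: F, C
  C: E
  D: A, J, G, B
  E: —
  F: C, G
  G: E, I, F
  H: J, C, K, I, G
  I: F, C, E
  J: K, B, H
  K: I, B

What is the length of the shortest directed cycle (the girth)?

2

For each vertex v, BFS finds the shortest path from v back to v.
The shortest such closed walk is A → D → A, length 2.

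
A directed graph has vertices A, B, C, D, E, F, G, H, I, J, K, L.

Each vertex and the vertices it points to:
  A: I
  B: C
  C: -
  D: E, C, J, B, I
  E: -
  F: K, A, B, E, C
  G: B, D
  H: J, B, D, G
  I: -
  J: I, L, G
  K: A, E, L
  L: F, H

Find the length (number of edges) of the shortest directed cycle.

For each vertex v, BFS finds the shortest path from v back to v.
The shortest such closed walk is K → L → F → K, length 3.

3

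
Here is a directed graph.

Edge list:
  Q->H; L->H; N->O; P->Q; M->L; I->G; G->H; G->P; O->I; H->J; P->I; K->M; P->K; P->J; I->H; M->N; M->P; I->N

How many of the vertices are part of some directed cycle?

7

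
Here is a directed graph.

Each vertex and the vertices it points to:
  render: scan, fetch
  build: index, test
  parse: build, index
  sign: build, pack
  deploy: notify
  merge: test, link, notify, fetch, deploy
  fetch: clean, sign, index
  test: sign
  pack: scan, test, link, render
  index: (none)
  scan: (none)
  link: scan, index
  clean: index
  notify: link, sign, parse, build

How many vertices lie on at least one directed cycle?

6

A vertex is on a directed cycle iff it belongs to a strongly connected component of size ≥ 2 (or has a self-loop).
The vertices on cycles are {pack, sign, test, build, fetch, render} — 6 in total.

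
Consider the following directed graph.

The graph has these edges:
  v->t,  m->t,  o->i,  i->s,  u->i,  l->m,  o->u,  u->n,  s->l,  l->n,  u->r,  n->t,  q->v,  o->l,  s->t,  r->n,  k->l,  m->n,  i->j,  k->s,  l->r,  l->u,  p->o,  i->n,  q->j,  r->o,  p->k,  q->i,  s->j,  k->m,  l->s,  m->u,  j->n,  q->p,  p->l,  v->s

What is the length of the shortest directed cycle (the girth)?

For each vertex v, BFS finds the shortest path from v back to v.
The shortest such closed walk is l → s → l, length 2.

2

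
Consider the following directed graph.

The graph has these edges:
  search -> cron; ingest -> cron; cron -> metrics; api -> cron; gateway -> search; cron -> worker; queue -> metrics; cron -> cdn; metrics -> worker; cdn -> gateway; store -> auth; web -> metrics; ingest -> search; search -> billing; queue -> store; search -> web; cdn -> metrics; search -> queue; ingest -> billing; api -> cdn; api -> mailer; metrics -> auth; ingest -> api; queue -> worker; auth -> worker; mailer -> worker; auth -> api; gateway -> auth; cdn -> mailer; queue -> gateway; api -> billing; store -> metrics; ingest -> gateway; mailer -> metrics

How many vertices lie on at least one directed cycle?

11

A vertex is on a directed cycle iff it belongs to a strongly connected component of size ≥ 2 (or has a self-loop).
The vertices on cycles are {api, cdn, web, auth, cron, queue, store, mailer, search, gateway, metrics} — 11 in total.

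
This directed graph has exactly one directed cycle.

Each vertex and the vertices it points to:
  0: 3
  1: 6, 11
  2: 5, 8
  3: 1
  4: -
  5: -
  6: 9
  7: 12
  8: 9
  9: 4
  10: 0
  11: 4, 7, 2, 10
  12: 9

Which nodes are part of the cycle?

DFS with gray/black marking from 1:
1 gray
  6 gray
    9 gray
      4 gray
      4 black
    9 black
  6 black
  11 gray
    11→4: 4 black — skip
    7 gray
      12 gray
        12→9: 9 black — skip
      12 black
    7 black
    2 gray
      5 gray
      5 black
      8 gray
        8→9: 9 black — skip
      8 black
    2 black
    10 gray
      0 gray
        3 gray
          3→1: 1 is gray → back edge
Back edge closes the cycle 1 → 11 → 10 → 0 → 3 → 1; its vertices are {0, 1, 3, 10, 11}.

0, 1, 3, 10, 11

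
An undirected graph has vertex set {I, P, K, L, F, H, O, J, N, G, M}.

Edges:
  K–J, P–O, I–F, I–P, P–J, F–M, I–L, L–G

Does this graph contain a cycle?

No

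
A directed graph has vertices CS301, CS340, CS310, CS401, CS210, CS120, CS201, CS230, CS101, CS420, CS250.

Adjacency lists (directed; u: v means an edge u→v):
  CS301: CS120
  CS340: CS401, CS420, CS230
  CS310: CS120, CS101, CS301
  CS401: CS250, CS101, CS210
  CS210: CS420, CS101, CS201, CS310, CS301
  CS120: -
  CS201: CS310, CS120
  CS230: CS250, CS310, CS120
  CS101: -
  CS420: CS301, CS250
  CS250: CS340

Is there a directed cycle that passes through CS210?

Yes

CS210 is on a cycle iff CS210 can reach itself via ≥1 edge.
CS210 → CS420 → CS250 → CS340 → CS401 → CS210 — yes.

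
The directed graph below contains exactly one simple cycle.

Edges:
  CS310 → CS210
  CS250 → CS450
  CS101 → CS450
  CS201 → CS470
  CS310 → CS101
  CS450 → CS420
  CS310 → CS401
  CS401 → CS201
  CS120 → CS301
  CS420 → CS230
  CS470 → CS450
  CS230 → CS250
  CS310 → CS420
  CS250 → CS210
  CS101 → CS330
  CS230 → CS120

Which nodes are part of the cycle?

DFS with gray/black marking from CS420:
CS420 gray
  CS230 gray
    CS120 gray
      CS301 gray
      CS301 black
    CS120 black
    CS250 gray
      CS210 gray
      CS210 black
      CS450 gray
        CS450→CS420: CS420 is gray → back edge
Back edge closes the cycle CS420 → CS230 → CS250 → CS450 → CS420; its vertices are {CS230, CS250, CS420, CS450}.

CS230, CS250, CS420, CS450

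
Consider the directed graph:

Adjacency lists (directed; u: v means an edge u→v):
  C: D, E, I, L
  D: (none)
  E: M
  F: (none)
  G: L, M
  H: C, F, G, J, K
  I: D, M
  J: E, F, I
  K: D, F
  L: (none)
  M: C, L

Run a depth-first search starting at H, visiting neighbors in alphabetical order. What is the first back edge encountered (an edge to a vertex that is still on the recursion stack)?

DFS from H (visiting neighbors in alphabetical order); mark gray on enter, black on exit:
H gray
  C gray
    D gray
    D black
    E gray
      M gray
        M→C: C is gray → back edge
First back edge: M → C.

M->C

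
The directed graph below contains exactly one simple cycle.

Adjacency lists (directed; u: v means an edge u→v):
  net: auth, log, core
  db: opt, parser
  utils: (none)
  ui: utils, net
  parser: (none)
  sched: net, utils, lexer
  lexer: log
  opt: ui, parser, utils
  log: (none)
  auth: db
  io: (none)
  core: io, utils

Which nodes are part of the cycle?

db, ui, net, opt, auth

DFS with gray/black marking from net:
net gray
  auth gray
    db gray
      opt gray
        ui gray
          utils gray
          utils black
          ui→net: net is gray → back edge
Back edge closes the cycle net → auth → db → opt → ui → net; its vertices are {db, ui, net, opt, auth}.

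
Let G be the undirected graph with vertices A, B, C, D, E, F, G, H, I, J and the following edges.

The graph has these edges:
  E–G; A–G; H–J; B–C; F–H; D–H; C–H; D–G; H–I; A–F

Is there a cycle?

DFS, tracking each vertex's parent; an edge to a visited non-parent vertex closes a cycle.
Start from H:
visit H (parent –)
  visit D (parent H)
    visit G (parent D)
      visit E (parent G)
        E–G: parent, skip
      G–D: parent, skip
      visit A (parent G)
        visit F (parent A)
          F–H: H visited and ≠ parent → cycle
Cycle: H – D – G – A – F – H.

Yes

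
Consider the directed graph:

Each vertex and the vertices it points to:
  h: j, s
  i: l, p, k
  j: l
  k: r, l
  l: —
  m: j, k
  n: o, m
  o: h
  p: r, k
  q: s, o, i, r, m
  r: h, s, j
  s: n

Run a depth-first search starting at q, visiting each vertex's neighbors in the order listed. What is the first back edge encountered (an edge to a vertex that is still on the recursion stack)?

DFS from q (visiting each vertex's neighbors in the order listed); mark gray on enter, black on exit:
q gray
  s gray
    n gray
      o gray
        h gray
          j gray
            l gray
            l black
          j black
          h→s: s is gray → back edge
First back edge: h → s.

h->s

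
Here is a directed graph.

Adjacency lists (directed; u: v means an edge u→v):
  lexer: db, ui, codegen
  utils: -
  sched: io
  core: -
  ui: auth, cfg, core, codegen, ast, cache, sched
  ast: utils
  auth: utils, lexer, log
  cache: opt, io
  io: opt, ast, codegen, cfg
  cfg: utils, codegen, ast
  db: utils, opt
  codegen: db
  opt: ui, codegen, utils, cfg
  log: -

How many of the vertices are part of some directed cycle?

A vertex is on a directed cycle iff it belongs to a strongly connected component of size ≥ 2 (or has a self-loop).
The vertices on cycles are {db, io, ui, cfg, opt, auth, cache, lexer, sched, codegen} — 10 in total.

10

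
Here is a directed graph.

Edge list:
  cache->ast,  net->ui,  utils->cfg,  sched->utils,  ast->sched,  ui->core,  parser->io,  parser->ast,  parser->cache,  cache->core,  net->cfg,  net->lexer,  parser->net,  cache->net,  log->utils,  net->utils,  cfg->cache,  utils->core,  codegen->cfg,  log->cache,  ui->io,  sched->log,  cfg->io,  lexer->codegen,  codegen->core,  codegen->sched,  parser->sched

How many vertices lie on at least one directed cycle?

9

A vertex is on a directed cycle iff it belongs to a strongly connected component of size ≥ 2 (or has a self-loop).
The vertices on cycles are {ast, cfg, log, net, cache, lexer, sched, utils, codegen} — 9 in total.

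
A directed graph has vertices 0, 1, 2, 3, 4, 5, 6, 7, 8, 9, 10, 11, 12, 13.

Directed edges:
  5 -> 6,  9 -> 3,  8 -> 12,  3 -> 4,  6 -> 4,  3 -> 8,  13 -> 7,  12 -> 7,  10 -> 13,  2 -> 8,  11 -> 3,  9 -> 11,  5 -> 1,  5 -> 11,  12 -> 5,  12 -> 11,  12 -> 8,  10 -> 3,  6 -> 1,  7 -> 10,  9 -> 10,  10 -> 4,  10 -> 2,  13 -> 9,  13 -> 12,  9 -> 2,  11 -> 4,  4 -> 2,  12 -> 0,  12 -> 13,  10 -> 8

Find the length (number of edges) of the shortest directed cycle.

2

For each vertex v, BFS finds the shortest path from v back to v.
The shortest such closed walk is 12 → 8 → 12, length 2.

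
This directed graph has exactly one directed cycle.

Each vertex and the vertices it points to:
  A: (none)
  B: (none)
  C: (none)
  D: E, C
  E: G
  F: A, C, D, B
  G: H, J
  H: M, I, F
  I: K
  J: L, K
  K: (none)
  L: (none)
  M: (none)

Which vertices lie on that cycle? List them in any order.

DFS with gray/black marking from G:
G gray
  H gray
    M gray
    M black
    I gray
      K gray
      K black
    I black
    F gray
      A gray
      A black
      C gray
      C black
      D gray
        E gray
          E→G: G is gray → back edge
Back edge closes the cycle G → H → F → D → E → G; its vertices are {D, E, F, G, H}.

D, E, F, G, H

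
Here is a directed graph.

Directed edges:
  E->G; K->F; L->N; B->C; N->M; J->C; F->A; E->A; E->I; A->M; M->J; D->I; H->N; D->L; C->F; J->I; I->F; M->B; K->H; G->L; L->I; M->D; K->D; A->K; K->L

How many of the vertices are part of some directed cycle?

12

A vertex is on a directed cycle iff it belongs to a strongly connected component of size ≥ 2 (or has a self-loop).
The vertices on cycles are {A, B, C, D, F, H, I, J, K, L, M, N} — 12 in total.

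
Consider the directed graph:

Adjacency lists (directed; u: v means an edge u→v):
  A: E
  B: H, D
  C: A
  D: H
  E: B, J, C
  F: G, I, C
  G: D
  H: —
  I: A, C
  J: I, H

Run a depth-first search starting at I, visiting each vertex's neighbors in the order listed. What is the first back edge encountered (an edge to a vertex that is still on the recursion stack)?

J→I

DFS from I (visiting each vertex's neighbors in the order listed); mark gray on enter, black on exit:
I gray
  A gray
    E gray
      B gray
        H gray
        H black
        D gray
          D→H: H black — skip
        D black
      B black
      J gray
        J→I: I is gray → back edge
First back edge: J → I.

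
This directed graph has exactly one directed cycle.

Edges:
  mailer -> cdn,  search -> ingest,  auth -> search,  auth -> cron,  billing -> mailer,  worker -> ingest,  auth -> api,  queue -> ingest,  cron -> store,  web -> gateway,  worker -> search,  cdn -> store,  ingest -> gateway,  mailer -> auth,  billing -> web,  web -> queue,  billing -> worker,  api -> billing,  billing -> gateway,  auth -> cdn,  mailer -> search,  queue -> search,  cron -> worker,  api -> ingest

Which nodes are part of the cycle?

DFS with gray/black marking from auth:
auth gray
  cdn gray
    store gray
    store black
  cdn black
  search gray
    ingest gray
      gateway gray
      gateway black
    ingest black
  search black
  cron gray
    worker gray
      worker→search: search black — skip
      worker→ingest: ingest black — skip
    worker black
    cron→store: store black — skip
  cron black
  api gray
    api→ingest: ingest black — skip
    billing gray
      billing→gateway: gateway black — skip
      mailer gray
        mailer→search: search black — skip
        mailer→cdn: cdn black — skip
        mailer→auth: auth is gray → back edge
Back edge closes the cycle auth → api → billing → mailer → auth; its vertices are {api, auth, mailer, billing}.

api, auth, mailer, billing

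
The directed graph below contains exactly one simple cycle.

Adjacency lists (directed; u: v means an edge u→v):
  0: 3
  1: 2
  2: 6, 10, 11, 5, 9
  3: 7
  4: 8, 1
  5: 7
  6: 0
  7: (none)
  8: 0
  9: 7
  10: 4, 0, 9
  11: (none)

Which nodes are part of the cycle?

DFS with gray/black marking from 2:
2 gray
  6 gray
    0 gray
      3 gray
        7 gray
        7 black
      3 black
    0 black
  6 black
  10 gray
    4 gray
      8 gray
        8→0: 0 black — skip
      8 black
      1 gray
        1→2: 2 is gray → back edge
Back edge closes the cycle 2 → 10 → 4 → 1 → 2; its vertices are {1, 2, 4, 10}.

1, 2, 4, 10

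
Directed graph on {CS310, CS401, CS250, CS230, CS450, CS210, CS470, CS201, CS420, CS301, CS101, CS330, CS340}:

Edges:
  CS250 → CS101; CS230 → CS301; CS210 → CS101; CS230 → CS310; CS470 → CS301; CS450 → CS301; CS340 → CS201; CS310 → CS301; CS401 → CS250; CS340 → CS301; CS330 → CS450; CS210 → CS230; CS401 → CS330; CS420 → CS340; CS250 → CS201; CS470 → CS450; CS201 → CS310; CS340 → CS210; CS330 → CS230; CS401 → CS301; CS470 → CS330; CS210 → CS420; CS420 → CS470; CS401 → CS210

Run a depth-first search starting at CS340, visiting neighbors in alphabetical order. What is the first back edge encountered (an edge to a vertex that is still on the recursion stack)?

DFS from CS340 (visiting neighbors in alphabetical order); mark gray on enter, black on exit:
CS340 gray
  CS201 gray
    CS310 gray
      CS301 gray
      CS301 black
    CS310 black
  CS201 black
  CS210 gray
    CS101 gray
    CS101 black
    CS230 gray
      CS230→CS301: CS301 black — skip
      CS230→CS310: CS310 black — skip
    CS230 black
    CS420 gray
      CS420→CS340: CS340 is gray → back edge
First back edge: CS420 → CS340.

CS420->CS340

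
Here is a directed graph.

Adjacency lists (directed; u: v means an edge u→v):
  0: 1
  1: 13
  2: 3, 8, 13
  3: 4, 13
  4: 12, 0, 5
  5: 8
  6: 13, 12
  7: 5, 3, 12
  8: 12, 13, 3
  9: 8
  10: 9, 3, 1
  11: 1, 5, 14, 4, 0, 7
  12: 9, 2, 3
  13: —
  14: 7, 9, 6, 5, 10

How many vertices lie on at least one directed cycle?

A vertex is on a directed cycle iff it belongs to a strongly connected component of size ≥ 2 (or has a self-loop).
The vertices on cycles are {2, 3, 4, 5, 8, 9, 12} — 7 in total.

7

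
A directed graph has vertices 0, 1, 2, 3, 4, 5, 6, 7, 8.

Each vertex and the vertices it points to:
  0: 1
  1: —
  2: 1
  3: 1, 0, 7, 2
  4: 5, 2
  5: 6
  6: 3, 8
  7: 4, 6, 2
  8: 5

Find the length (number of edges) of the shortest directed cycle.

3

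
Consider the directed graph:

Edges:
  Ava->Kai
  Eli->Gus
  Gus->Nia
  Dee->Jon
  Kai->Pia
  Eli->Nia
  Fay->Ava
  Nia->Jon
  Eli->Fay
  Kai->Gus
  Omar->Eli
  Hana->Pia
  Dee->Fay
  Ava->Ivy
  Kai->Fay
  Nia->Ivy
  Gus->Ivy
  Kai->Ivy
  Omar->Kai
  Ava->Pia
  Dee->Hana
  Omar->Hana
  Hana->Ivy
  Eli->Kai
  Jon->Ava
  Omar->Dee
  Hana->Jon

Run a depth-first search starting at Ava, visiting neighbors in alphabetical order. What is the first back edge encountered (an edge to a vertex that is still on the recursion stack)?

Fay→Ava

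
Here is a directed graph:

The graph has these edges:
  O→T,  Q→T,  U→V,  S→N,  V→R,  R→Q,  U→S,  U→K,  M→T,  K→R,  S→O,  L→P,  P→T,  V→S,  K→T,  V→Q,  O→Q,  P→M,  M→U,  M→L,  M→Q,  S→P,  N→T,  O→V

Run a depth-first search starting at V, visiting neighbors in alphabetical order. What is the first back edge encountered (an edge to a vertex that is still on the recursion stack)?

DFS from V (visiting neighbors in alphabetical order); mark gray on enter, black on exit:
V gray
  Q gray
    T gray
    T black
  Q black
  R gray
    R→Q: Q black — skip
  R black
  S gray
    N gray
      N→T: T black — skip
    N black
    O gray
      O→Q: Q black — skip
      O→T: T black — skip
      O→V: V is gray → back edge
First back edge: O → V.

O->V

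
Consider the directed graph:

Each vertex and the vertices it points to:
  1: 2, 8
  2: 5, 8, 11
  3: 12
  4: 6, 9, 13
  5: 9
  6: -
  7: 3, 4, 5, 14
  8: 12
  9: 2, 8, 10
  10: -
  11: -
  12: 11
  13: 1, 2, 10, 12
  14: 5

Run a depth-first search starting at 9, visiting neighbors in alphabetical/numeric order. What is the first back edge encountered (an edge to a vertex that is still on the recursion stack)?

5->9

DFS from 9 (visiting neighbors in alphabetical/numeric order); mark gray on enter, black on exit:
9 gray
  2 gray
    5 gray
      5→9: 9 is gray → back edge
First back edge: 5 → 9.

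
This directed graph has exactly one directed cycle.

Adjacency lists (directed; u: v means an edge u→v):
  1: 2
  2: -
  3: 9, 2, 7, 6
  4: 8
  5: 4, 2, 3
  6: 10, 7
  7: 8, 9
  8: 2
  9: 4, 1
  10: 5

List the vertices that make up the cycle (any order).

DFS with gray/black marking from 3:
3 gray
  9 gray
    4 gray
      8 gray
        2 gray
        2 black
      8 black
    4 black
    1 gray
      1→2: 2 black — skip
    1 black
  9 black
  3→2: 2 black — skip
  7 gray
    7→8: 8 black — skip
    7→9: 9 black — skip
  7 black
  6 gray
    10 gray
      5 gray
        5→4: 4 black — skip
        5→2: 2 black — skip
        5→3: 3 is gray → back edge
Back edge closes the cycle 3 → 6 → 10 → 5 → 3; its vertices are {3, 5, 6, 10}.

3, 5, 6, 10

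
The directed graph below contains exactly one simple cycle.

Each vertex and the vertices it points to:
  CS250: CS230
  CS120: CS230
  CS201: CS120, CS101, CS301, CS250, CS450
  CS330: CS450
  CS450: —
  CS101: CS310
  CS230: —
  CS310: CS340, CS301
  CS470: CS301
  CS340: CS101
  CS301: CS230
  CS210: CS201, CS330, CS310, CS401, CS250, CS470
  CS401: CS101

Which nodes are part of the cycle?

CS101, CS310, CS340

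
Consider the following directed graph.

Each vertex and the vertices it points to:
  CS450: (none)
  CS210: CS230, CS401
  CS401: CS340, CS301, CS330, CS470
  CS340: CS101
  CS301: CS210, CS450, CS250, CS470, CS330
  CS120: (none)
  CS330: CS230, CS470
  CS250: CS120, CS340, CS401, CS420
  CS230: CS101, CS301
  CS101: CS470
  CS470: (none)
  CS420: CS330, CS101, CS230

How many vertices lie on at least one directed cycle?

A vertex is on a directed cycle iff it belongs to a strongly connected component of size ≥ 2 (or has a self-loop).
The vertices on cycles are {CS210, CS230, CS250, CS301, CS330, CS401, CS420} — 7 in total.

7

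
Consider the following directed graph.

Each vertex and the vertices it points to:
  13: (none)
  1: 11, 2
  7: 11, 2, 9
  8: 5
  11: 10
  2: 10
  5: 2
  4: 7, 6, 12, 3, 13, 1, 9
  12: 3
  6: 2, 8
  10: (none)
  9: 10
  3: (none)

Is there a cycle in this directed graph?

No

DFS with white/gray/black marking, starting from 7:
7 gray
  11 gray
    10 gray
    10 black
  11 black
  2 gray
    2→10: 10 black — skip
  2 black
  9 gray
    9→10: 10 black — skip
  9 black
7 black
13 gray
13 black
1 gray
  1→11: 11 black — skip
  1→2: 2 black — skip
1 black
8 gray
  5 gray
    5→2: 2 black — skip
  5 black
8 black
4 gray
  4→7: 7 black — skip
  6 gray
    6→2: 2 black — skip
    6→8: 8 black — skip
  6 black
  12 gray
    3 gray
    3 black
  12 black
  4→3: 3 black — skip
  4→13: 13 black — skip
  4→1: 1 black — skip
  4→9: 9 black — skip
4 black
Every edge goes to a white or black vertex — no back edge, so the graph is acyclic.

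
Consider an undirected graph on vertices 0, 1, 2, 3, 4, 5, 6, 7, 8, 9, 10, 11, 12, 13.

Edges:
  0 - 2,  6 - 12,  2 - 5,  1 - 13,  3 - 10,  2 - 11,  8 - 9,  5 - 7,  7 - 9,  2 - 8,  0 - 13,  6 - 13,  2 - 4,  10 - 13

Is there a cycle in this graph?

Yes

DFS, tracking each vertex's parent; an edge to a visited non-parent vertex closes a cycle.
Start from 10:
visit 10 (parent –)
  visit 3 (parent 10)
    3–10: parent, skip
  visit 13 (parent 10)
    visit 0 (parent 13)
      0–13: parent, skip
      visit 2 (parent 0)
        visit 4 (parent 2)
          4–2: parent, skip
        visit 8 (parent 2)
          visit 9 (parent 8)
            9–8: parent, skip
            visit 7 (parent 9)
              visit 5 (parent 7)
                5–7: parent, skip
                5–2: 2 visited and ≠ parent → cycle
Cycle: 2 – 8 – 9 – 7 – 5 – 2.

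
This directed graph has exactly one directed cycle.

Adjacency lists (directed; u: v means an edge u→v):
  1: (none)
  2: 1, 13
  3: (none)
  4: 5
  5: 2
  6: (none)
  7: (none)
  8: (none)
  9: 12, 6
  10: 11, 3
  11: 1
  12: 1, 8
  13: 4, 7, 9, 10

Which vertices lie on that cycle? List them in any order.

DFS with gray/black marking from 13:
13 gray
  4 gray
    5 gray
      2 gray
        1 gray
        1 black
        2→13: 13 is gray → back edge
Back edge closes the cycle 13 → 4 → 5 → 2 → 13; its vertices are {2, 4, 5, 13}.

2, 4, 5, 13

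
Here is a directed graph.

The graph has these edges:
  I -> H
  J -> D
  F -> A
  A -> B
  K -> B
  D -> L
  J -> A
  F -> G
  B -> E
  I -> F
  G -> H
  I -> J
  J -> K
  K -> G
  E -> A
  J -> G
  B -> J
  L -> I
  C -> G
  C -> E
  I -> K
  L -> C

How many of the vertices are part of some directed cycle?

A vertex is on a directed cycle iff it belongs to a strongly connected component of size ≥ 2 (or has a self-loop).
The vertices on cycles are {A, B, C, D, E, F, I, J, K, L} — 10 in total.

10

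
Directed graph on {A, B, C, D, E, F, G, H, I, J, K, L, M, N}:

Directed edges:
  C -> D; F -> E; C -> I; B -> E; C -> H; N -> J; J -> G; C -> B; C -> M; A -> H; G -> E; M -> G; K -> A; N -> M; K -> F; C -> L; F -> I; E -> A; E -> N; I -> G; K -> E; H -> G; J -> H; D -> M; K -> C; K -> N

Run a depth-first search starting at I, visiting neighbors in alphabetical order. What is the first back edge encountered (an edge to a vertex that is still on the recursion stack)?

H→G

DFS from I (visiting neighbors in alphabetical order); mark gray on enter, black on exit:
I gray
  G gray
    E gray
      A gray
        H gray
          H→G: G is gray → back edge
First back edge: H → G.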